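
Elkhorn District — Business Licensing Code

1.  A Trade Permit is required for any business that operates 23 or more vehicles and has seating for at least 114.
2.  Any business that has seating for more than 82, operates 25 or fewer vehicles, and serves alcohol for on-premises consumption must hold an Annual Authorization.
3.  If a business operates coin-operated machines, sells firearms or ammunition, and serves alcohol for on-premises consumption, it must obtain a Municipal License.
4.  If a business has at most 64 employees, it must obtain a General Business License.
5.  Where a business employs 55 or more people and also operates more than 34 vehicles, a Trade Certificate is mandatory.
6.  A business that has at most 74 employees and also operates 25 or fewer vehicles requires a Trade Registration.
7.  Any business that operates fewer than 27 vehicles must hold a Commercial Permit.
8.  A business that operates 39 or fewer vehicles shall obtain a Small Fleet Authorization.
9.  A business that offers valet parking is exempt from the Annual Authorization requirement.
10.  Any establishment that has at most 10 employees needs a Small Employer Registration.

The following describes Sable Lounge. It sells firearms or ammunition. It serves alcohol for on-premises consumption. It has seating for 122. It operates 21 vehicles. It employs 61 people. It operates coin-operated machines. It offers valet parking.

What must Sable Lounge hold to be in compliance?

Commercial Permit, General Business License, Municipal License, Small Fleet Authorization, Trade Registration

1. vehicles 21 < 23; seating 122 ≥ 114 → Trade Permit not required.
2. seating 122 > 82; vehicles 21 ≤ 25; serves alcohol for on-premises consumption → Annual Authorization required.
3. operates coin-operated machines; sells firearms or ammunition; serves alcohol for on-premises consumption → Municipal License required.
4. employees 61 ≤ 64 → General Business License required.
5. employees 61 ≥ 55; vehicles 21 ≤ 34 → Trade Certificate not required.
6. employees 61 ≤ 74; vehicles 21 ≤ 25 → Trade Registration required.
7. vehicles 21 < 27 → Commercial Permit required.
8. vehicles 21 ≤ 39 → Small Fleet Authorization required.
9. offers valet parking → exempt from Annual Authorization.
10. employees 61 > 10 → Small Employer Registration not required.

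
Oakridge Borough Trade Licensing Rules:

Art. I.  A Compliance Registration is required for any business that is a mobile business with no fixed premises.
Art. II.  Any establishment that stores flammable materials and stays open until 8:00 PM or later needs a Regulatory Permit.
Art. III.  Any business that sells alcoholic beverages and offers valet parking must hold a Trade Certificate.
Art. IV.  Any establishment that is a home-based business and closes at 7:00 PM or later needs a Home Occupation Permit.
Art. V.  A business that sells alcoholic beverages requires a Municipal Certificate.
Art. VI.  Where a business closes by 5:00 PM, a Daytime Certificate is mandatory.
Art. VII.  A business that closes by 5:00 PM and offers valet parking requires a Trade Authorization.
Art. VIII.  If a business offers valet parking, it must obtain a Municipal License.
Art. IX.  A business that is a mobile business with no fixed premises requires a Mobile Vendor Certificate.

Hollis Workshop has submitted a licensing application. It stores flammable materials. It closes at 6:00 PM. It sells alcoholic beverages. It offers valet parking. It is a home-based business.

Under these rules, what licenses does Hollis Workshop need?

Art. I. is a home-based business (not: is a mobile business with no fixed premises) → Compliance Registration not required.
Art. II. stores flammable materials; closes 6:00 PM, at/before 8:00 PM → Regulatory Permit not required.
Art. III. sells alcoholic beverages; offers valet parking → Trade Certificate required.
Art. IV. is a home-based business; closes 6:00 PM, at/before 7:00 PM → Home Occupation Permit not required.
Art. V. sells alcoholic beverages → Municipal Certificate required.
Art. VI. closes 6:00 PM, after 5:00 PM → Daytime Certificate not required.
Art. VII. closes 6:00 PM, after 5:00 PM; offers valet parking → Trade Authorization not required.
Art. VIII. offers valet parking → Municipal License required.
Art. IX. is a home-based business (not: is a mobile business with no fixed premises) → Mobile Vendor Certificate not required.

Municipal Certificate, Municipal License, Trade Certificate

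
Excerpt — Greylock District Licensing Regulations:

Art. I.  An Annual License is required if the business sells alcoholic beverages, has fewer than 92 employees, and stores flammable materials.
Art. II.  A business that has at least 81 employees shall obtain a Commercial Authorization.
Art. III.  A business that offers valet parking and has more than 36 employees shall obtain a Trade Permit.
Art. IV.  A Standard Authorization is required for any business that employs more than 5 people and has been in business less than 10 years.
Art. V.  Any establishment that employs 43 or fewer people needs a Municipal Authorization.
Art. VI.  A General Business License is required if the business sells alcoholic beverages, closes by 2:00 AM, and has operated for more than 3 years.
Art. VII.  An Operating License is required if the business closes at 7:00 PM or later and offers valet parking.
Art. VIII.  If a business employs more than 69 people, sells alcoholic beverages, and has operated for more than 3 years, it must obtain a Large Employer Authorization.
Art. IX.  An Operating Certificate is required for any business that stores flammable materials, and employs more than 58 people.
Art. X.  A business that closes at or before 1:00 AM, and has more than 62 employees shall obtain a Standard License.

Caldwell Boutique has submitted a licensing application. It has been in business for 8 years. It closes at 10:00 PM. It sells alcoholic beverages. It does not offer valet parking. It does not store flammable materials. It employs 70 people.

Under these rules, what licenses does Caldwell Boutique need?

General Business License, Large Employer Authorization, Standard Authorization, Standard License

Art. I. sells alcoholic beverages; employees 70 < 92; does not store flammable materials → Annual License not required.
Art. II. employees 70 < 81 → Commercial Authorization not required.
Art. III. does not offer valet parking; employees 70 > 36 → Trade Permit not required.
Art. IV. employees 70 > 5; years in business 8 < 10 → Standard Authorization required.
Art. V. employees 70 > 43 → Municipal Authorization not required.
Art. VI. sells alcoholic beverages; closes 10:00 PM, at/before 2:00 AM; years in business 8 > 3 → General Business License required.
Art. VII. closes 10:00 PM, after 7:00 PM; does not offer valet parking → Operating License not required.
Art. VIII. employees 70 > 69; sells alcoholic beverages; years in business 8 > 3 → Large Employer Authorization required.
Art. IX. does not store flammable materials; employees 70 > 58 → Operating Certificate not required.
Art. X. closes 10:00 PM, at/before 1:00 AM; employees 70 > 62 → Standard License required.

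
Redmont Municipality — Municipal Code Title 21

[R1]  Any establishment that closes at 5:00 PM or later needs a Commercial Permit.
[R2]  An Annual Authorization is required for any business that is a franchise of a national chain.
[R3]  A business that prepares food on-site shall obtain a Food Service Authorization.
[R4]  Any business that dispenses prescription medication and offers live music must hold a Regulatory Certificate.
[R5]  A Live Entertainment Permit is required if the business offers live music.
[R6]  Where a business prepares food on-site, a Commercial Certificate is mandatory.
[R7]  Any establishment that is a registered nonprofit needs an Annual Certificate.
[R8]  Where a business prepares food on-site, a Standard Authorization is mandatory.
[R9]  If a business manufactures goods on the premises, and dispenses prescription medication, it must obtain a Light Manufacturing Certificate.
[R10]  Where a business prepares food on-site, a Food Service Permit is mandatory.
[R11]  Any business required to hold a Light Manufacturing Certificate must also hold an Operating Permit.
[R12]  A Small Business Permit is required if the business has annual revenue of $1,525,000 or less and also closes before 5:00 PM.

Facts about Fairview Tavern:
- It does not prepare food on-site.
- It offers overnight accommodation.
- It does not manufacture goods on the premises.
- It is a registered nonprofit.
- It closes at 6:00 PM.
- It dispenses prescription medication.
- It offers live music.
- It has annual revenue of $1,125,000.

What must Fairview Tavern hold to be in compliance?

Annual Certificate, Commercial Permit, Live Entertainment Permit, Regulatory Certificate

[R1] closes 6:00 PM, after 5:00 PM → Commercial Permit required.
[R2] is a registered nonprofit (not: is a franchise of a national chain) → Annual Authorization not required.
[R3] does not prepare food on-site → Food Service Authorization not required.
[R4] dispenses prescription medication; offers live music → Regulatory Certificate required.
[R5] offers live music → Live Entertainment Permit required.
[R6] does not prepare food on-site → Commercial Certificate not required.
[R7] is a registered nonprofit → Annual Certificate required.
[R8] does not prepare food on-site → Standard Authorization not required.
[R9] does not manufacture goods on the premises; dispenses prescription medication → Light Manufacturing Certificate not required.
[R10] does not prepare food on-site → Food Service Permit not required.
[R11] Light Manufacturing Certificate is not required → no effect.
[R12] revenue $1,125,000 ≤ $1,525,000; closes 6:00 PM, after 5:00 PM → Small Business Permit not required.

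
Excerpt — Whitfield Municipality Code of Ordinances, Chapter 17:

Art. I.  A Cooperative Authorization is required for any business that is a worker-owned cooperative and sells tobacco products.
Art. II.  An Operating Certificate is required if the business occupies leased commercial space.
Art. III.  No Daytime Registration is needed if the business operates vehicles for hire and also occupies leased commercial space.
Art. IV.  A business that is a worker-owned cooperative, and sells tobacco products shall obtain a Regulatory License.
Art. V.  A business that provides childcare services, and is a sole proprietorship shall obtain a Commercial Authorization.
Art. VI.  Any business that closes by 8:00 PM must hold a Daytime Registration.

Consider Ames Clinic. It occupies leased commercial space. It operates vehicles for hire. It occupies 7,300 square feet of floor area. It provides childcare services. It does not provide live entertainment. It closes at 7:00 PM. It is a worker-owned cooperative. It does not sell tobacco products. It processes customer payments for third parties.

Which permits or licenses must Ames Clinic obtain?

Art. I. is a worker-owned cooperative; does not sell tobacco products → Cooperative Authorization not required.
Art. II. occupies leased commercial space → Operating Certificate required.
Art. III. operates vehicles for hire; occupies leased commercial space → exempt from Daytime Registration.
Art. IV. is a worker-owned cooperative; does not sell tobacco products → Regulatory License not required.
Art. V. provides childcare services; is a worker-owned cooperative (not: is a sole proprietorship) → Commercial Authorization not required.
Art. VI. closes 7:00 PM, at/before 8:00 PM → Daytime Registration required.

Operating Certificate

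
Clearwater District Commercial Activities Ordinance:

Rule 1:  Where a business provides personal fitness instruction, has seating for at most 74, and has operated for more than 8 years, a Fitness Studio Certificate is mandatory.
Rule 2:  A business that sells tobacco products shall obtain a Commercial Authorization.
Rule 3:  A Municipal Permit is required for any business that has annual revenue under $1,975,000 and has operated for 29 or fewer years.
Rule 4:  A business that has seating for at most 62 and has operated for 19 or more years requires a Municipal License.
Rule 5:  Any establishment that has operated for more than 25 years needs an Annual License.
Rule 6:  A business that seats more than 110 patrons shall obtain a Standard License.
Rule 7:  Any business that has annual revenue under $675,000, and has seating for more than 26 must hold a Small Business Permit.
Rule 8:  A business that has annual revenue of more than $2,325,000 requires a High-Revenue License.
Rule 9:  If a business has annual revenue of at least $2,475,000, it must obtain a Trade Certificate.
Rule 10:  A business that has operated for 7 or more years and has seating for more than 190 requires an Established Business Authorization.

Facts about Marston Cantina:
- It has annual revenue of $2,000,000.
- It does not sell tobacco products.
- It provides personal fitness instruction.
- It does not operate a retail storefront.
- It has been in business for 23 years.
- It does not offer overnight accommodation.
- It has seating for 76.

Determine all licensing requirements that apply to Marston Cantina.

Rule 1: provides personal fitness instruction; seating 76 > 74; years in business 23 > 8 → Fitness Studio Certificate not required.
Rule 2: does not sell tobacco products → Commercial Authorization not required.
Rule 3: revenue $2,000,000 ≥ $1,975,000; years in business 23 ≤ 29 → Municipal Permit not required.
Rule 4: seating 76 > 62; years in business 23 ≥ 19 → Municipal License not required.
Rule 5: years in business 23 ≤ 25 → Annual License not required.
Rule 6: seating 76 ≤ 110 → Standard License not required.
Rule 7: revenue $2,000,000 ≥ $675,000; seating 76 > 26 → Small Business Permit not required.
Rule 8: revenue $2,000,000 ≤ $2,325,000 → High-Revenue License not required.
Rule 9: revenue $2,000,000 < $2,475,000 → Trade Certificate not required.
Rule 10: years in business 23 ≥ 7; seating 76 ≤ 190 → Established Business Authorization not required.

None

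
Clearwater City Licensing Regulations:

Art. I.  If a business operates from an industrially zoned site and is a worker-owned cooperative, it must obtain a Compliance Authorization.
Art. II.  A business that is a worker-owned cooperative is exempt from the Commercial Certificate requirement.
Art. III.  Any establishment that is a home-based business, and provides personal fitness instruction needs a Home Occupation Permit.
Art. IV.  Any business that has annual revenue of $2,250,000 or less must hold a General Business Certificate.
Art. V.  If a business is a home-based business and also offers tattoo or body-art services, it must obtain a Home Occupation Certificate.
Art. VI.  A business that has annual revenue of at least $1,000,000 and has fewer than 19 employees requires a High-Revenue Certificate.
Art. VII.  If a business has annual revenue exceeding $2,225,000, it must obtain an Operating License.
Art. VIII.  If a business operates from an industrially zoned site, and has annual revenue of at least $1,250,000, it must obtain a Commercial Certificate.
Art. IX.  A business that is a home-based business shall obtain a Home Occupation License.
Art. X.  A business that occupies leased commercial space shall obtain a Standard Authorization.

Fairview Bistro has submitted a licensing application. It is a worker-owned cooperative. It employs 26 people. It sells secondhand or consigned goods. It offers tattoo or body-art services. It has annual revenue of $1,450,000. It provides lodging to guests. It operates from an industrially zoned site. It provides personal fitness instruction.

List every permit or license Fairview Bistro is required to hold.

Compliance Authorization, General Business Certificate

Art. I. operates from an industrially zoned site; is a worker-owned cooperative → Compliance Authorization required.
Art. II. is a worker-owned cooperative → exempt from Commercial Certificate.
Art. III. operates from an industrially zoned site (not: is a home-based business); provides personal fitness instruction → Home Occupation Permit not required.
Art. IV. revenue $1,450,000 ≤ $2,250,000 → General Business Certificate required.
Art. V. operates from an industrially zoned site (not: is a home-based business); offers tattoo or body-art services → Home Occupation Certificate not required.
Art. VI. revenue $1,450,000 ≥ $1,000,000; employees 26 ≥ 19 → High-Revenue Certificate not required.
Art. VII. revenue $1,450,000 ≤ $2,225,000 → Operating License not required.
Art. VIII. operates from an industrially zoned site; revenue $1,450,000 ≥ $1,250,000 → Commercial Certificate required.
Art. IX. operates from an industrially zoned site (not: is a home-based business) → Home Occupation License not required.
Art. X. operates from an industrially zoned site (not: occupies leased commercial space) → Standard Authorization not required.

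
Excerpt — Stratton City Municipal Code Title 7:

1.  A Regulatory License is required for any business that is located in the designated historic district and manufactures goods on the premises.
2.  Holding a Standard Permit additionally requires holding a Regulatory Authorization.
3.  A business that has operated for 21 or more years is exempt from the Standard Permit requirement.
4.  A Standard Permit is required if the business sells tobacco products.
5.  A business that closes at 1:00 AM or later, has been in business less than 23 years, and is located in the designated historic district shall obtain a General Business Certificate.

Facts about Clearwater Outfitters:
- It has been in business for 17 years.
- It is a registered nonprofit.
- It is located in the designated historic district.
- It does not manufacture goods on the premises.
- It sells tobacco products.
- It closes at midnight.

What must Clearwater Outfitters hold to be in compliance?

Regulatory Authorization, Standard Permit

1. is located in the designated historic district; does not manufacture goods on the premises → Regulatory License not required.
2. Standard Permit is required → Regulatory Authorization also required.
3. years in business 17 < 21 → Standard Permit exemption does not apply.
4. sells tobacco products → Standard Permit required.
5. closes midnight, at/before 1:00 AM; years in business 17 < 23; is located in the designated historic district → General Business Certificate not required.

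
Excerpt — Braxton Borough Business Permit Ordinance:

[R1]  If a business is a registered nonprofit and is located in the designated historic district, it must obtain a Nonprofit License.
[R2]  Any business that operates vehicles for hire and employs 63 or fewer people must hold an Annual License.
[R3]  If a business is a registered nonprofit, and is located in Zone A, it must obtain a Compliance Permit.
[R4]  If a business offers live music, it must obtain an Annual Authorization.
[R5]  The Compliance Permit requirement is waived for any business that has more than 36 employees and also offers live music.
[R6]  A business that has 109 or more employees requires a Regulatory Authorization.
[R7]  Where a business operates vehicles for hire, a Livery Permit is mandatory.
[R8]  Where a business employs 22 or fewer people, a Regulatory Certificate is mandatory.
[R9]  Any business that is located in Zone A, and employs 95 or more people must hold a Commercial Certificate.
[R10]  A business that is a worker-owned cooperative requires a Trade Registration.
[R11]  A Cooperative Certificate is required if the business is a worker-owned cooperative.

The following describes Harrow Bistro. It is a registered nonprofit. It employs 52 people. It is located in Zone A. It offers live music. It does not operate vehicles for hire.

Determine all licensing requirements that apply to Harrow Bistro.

[R1] is a registered nonprofit; is located in Zone A (not: is located in the designated historic district) → Nonprofit License not required.
[R2] does not operate vehicles for hire; employees 52 ≤ 63 → Annual License not required.
[R3] is a registered nonprofit; is located in Zone A → Compliance Permit required.
[R4] offers live music → Annual Authorization required.
[R5] employees 52 > 36; offers live music → exempt from Compliance Permit.
[R6] employees 52 < 109 → Regulatory Authorization not required.
[R7] does not operate vehicles for hire → Livery Permit not required.
[R8] employees 52 > 22 → Regulatory Certificate not required.
[R9] is located in Zone A; employees 52 < 95 → Commercial Certificate not required.
[R10] is a registered nonprofit (not: is a worker-owned cooperative) → Trade Registration not required.
[R11] is a registered nonprofit (not: is a worker-owned cooperative) → Cooperative Certificate not required.

Annual Authorization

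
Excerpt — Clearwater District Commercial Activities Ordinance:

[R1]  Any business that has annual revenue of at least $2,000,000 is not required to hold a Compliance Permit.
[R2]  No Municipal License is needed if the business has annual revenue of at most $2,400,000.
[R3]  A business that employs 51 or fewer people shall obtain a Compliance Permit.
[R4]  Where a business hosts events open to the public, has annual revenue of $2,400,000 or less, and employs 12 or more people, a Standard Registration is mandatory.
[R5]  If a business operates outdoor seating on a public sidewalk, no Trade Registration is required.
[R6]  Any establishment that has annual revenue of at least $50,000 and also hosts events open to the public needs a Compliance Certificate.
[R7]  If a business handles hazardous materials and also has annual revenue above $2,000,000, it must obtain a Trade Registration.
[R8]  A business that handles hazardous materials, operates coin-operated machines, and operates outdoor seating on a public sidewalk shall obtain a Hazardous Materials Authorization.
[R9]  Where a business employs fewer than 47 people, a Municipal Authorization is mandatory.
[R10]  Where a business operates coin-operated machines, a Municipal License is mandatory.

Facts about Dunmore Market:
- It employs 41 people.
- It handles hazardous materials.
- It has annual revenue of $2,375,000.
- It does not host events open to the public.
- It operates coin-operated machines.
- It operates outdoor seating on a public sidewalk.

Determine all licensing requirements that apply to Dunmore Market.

[R1] revenue $2,375,000 ≥ $2,000,000 → exempt from Compliance Permit.
[R2] revenue $2,375,000 ≤ $2,400,000 → exempt from Municipal License.
[R3] employees 41 ≤ 51 → Compliance Permit required.
[R4] does not host events open to the public; revenue $2,375,000 ≤ $2,400,000; employees 41 ≥ 12 → Standard Registration not required.
[R5] operates outdoor seating on a public sidewalk → exempt from Trade Registration.
[R6] revenue $2,375,000 ≥ $50,000; does not host events open to the public → Compliance Certificate not required.
[R7] handles hazardous materials; revenue $2,375,000 > $2,000,000 → Trade Registration required.
[R8] handles hazardous materials; operates coin-operated machines; operates outdoor seating on a public sidewalk → Hazardous Materials Authorization required.
[R9] employees 41 < 47 → Municipal Authorization required.
[R10] operates coin-operated machines → Municipal License required.

Hazardous Materials Authorization, Municipal Authorization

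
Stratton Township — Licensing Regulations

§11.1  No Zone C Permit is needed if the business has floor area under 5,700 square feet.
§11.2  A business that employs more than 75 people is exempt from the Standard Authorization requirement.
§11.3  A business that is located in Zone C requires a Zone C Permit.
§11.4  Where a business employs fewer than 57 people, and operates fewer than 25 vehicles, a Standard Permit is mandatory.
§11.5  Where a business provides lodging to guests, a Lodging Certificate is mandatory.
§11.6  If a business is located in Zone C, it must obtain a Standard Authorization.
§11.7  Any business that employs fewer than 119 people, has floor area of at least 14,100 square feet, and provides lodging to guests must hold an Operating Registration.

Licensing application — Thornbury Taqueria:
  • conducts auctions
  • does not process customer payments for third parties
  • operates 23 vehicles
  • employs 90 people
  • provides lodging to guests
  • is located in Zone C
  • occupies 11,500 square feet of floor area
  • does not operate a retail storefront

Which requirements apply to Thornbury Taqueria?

§11.1 floor area 11,500 square feet ≥ 5,700 square feet → Zone C Permit exemption does not apply.
§11.2 employees 90 > 75 → exempt from Standard Authorization.
§11.3 is located in Zone C → Zone C Permit required.
§11.4 employees 90 ≥ 57; vehicles 23 < 25 → Standard Permit not required.
§11.5 provides lodging to guests → Lodging Certificate required.
§11.6 is located in Zone C → Standard Authorization required.
§11.7 employees 90 < 119; floor area 11,500 square feet < 14,100 square feet; provides lodging to guests → Operating Registration not required.

Lodging Certificate, Zone C Permit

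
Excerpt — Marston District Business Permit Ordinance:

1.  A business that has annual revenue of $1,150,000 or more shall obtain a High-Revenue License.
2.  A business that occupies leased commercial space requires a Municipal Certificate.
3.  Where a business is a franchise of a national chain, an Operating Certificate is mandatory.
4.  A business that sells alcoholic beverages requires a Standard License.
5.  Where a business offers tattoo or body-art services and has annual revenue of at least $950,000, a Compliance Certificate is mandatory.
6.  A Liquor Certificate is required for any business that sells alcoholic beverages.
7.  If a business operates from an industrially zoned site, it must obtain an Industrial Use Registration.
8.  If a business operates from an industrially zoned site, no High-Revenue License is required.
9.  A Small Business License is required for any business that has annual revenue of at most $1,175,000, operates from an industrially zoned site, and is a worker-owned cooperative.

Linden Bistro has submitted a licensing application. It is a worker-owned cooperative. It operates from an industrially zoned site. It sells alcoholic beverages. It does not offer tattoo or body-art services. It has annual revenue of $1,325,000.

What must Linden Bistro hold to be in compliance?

1. revenue $1,325,000 ≥ $1,150,000 → High-Revenue License required.
2. operates from an industrially zoned site (not: occupies leased commercial space) → Municipal Certificate not required.
3. is a worker-owned cooperative (not: is a franchise of a national chain) → Operating Certificate not required.
4. sells alcoholic beverages → Standard License required.
5. does not offer tattoo or body-art services; revenue $1,325,000 ≥ $950,000 → Compliance Certificate not required.
6. sells alcoholic beverages → Liquor Certificate required.
7. operates from an industrially zoned site → Industrial Use Registration required.
8. operates from an industrially zoned site → exempt from High-Revenue License.
9. revenue $1,325,000 > $1,175,000; operates from an industrially zoned site; is a worker-owned cooperative → Small Business License not required.

Industrial Use Registration, Liquor Certificate, Standard License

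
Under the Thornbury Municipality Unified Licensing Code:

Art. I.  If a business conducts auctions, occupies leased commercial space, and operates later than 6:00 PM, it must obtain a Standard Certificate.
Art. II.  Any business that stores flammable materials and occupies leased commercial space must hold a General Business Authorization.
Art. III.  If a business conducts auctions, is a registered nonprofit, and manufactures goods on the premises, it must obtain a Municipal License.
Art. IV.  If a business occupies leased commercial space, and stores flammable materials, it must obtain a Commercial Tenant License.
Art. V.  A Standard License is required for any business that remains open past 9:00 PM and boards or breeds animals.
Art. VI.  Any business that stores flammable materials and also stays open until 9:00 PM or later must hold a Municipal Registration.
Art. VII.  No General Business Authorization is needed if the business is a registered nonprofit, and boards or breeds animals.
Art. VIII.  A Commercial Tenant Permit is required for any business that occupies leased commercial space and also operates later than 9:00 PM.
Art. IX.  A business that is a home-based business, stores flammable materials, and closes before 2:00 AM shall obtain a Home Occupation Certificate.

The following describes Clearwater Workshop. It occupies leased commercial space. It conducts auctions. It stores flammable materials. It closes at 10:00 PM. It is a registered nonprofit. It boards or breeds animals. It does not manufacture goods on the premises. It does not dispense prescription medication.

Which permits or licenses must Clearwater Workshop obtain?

Commercial Tenant License, Commercial Tenant Permit, Municipal Registration, Standard Certificate, Standard License

Art. I. conducts auctions; occupies leased commercial space; closes 10:00 PM, after 6:00 PM → Standard Certificate required.
Art. II. stores flammable materials; occupies leased commercial space → General Business Authorization required.
Art. III. conducts auctions; is a registered nonprofit; does not manufacture goods on the premises → Municipal License not required.
Art. IV. occupies leased commercial space; stores flammable materials → Commercial Tenant License required.
Art. V. closes 10:00 PM, after 9:00 PM; boards or breeds animals → Standard License required.
Art. VI. stores flammable materials; closes 10:00 PM, after 9:00 PM → Municipal Registration required.
Art. VII. is a registered nonprofit; boards or breeds animals → exempt from General Business Authorization.
Art. VIII. occupies leased commercial space; closes 10:00 PM, after 9:00 PM → Commercial Tenant Permit required.
Art. IX. occupies leased commercial space (not: is a home-based business); stores flammable materials; closes 10:00 PM, at/before 2:00 AM → Home Occupation Certificate not required.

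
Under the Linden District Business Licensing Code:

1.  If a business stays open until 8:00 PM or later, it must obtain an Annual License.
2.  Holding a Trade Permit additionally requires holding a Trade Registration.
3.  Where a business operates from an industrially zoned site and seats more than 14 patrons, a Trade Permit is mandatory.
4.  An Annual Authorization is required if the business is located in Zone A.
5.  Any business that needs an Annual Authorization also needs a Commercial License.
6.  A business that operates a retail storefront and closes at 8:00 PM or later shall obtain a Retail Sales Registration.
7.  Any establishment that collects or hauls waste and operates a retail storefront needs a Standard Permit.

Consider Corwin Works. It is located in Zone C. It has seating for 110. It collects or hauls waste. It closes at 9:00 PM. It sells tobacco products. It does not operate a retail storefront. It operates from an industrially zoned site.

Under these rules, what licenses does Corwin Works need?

Annual License, Trade Permit, Trade Registration

1. closes 9:00 PM, after 8:00 PM → Annual License required.
2. Trade Permit is required → Trade Registration also required.
3. operates from an industrially zoned site; seating 110 > 14 → Trade Permit required.
4. is located in Zone C (not: is located in Zone A) → Annual Authorization not required.
5. Annual Authorization is not required → no effect.
6. does not operate a retail storefront; closes 9:00 PM, after 8:00 PM → Retail Sales Registration not required.
7. collects or hauls waste; does not operate a retail storefront → Standard Permit not required.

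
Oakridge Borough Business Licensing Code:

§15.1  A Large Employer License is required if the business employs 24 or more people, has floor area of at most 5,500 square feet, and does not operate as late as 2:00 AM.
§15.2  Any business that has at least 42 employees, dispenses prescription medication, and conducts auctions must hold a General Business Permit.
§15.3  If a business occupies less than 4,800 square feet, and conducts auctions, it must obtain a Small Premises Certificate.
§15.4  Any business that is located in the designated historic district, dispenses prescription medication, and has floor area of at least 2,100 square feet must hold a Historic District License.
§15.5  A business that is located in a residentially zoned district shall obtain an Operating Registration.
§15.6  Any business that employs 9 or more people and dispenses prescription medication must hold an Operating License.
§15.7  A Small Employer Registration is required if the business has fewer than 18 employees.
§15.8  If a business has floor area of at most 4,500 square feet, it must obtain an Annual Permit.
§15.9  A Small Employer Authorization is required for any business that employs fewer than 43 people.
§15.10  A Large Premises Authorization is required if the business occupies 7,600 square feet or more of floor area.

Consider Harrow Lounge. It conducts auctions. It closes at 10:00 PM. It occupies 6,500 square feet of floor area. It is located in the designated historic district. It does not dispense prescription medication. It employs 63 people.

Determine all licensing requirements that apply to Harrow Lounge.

None

§15.1 employees 63 ≥ 24; floor area 6,500 square feet > 5,500 square feet; closes 10:00 PM, at/before 2:00 AM → Large Employer License not required.
§15.2 employees 63 ≥ 42; does not dispense prescription medication; conducts auctions → General Business Permit not required.
§15.3 floor area 6,500 square feet ≥ 4,800 square feet; conducts auctions → Small Premises Certificate not required.
§15.4 is located in the designated historic district; does not dispense prescription medication; floor area 6,500 square feet ≥ 2,100 square feet → Historic District License not required.
§15.5 is located in the designated historic district (not: is located in a residentially zoned district) → Operating Registration not required.
§15.6 employees 63 ≥ 9; does not dispense prescription medication → Operating License not required.
§15.7 employees 63 ≥ 18 → Small Employer Registration not required.
§15.8 floor area 6,500 square feet > 4,500 square feet → Annual Permit not required.
§15.9 employees 63 ≥ 43 → Small Employer Authorization not required.
§15.10 floor area 6,500 square feet < 7,600 square feet → Large Premises Authorization not required.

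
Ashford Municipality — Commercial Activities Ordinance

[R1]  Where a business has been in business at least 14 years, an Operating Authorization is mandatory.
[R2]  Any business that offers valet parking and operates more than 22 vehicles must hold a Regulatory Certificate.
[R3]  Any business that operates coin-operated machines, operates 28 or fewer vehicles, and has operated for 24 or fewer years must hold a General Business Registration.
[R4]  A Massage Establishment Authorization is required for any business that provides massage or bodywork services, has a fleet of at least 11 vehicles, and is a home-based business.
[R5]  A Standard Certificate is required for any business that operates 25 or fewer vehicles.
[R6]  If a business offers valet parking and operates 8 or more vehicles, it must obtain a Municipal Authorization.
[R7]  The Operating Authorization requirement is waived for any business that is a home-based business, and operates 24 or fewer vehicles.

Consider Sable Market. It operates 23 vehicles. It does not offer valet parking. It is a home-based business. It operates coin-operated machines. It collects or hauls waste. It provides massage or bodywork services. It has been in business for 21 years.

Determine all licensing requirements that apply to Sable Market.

[R1] years in business 21 ≥ 14 → Operating Authorization required.
[R2] does not offer valet parking; vehicles 23 > 22 → Regulatory Certificate not required.
[R3] operates coin-operated machines; vehicles 23 ≤ 28; years in business 21 ≤ 24 → General Business Registration required.
[R4] provides massage or bodywork services; vehicles 23 ≥ 11; is a home-based business → Massage Establishment Authorization required.
[R5] vehicles 23 ≤ 25 → Standard Certificate required.
[R6] does not offer valet parking; vehicles 23 ≥ 8 → Municipal Authorization not required.
[R7] is a home-based business; vehicles 23 ≤ 24 → exempt from Operating Authorization.

General Business Registration, Massage Establishment Authorization, Standard Certificate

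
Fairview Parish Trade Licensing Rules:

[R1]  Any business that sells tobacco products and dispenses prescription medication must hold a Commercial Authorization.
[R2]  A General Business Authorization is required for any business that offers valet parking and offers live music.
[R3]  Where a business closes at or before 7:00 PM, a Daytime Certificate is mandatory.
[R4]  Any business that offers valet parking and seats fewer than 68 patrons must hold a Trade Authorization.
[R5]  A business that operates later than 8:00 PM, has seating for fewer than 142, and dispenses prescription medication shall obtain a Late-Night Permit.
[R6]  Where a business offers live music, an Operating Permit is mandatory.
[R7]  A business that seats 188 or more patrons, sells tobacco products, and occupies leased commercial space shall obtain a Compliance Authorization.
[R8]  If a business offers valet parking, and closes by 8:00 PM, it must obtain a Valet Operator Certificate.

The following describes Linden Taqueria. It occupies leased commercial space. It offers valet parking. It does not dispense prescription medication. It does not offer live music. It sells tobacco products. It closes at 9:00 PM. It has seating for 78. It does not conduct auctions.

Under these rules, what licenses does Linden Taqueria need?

None

[R1] sells tobacco products; does not dispense prescription medication → Commercial Authorization not required.
[R2] offers valet parking; does not offer live music → General Business Authorization not required.
[R3] closes 9:00 PM, after 7:00 PM → Daytime Certificate not required.
[R4] offers valet parking; seating 78 ≥ 68 → Trade Authorization not required.
[R5] closes 9:00 PM, after 8:00 PM; seating 78 < 142; does not dispense prescription medication → Late-Night Permit not required.
[R6] does not offer live music → Operating Permit not required.
[R7] seating 78 < 188; sells tobacco products; occupies leased commercial space → Compliance Authorization not required.
[R8] offers valet parking; closes 9:00 PM, after 8:00 PM → Valet Operator Certificate not required.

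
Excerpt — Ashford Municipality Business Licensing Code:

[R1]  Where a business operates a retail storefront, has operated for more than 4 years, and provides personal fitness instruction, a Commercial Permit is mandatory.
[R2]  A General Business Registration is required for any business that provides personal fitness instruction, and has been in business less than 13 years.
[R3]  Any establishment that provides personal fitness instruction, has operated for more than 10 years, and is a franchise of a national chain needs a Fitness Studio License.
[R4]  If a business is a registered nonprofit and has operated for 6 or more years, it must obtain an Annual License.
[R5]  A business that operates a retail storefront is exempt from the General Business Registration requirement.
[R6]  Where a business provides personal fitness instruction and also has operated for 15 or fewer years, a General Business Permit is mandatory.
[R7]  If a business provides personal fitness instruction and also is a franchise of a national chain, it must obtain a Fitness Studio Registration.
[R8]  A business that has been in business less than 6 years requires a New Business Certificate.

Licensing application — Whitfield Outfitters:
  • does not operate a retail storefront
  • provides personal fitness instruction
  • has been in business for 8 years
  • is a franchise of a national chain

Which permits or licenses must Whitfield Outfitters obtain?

[R1] does not operate a retail storefront; years in business 8 > 4; provides personal fitness instruction → Commercial Permit not required.
[R2] provides personal fitness instruction; years in business 8 < 13 → General Business Registration required.
[R3] provides personal fitness instruction; years in business 8 ≤ 10; is a franchise of a national chain → Fitness Studio License not required.
[R4] is a franchise of a national chain (not: is a registered nonprofit); years in business 8 ≥ 6 → Annual License not required.
[R5] does not operate a retail storefront → General Business Registration exemption does not apply.
[R6] provides personal fitness instruction; years in business 8 ≤ 15 → General Business Permit required.
[R7] provides personal fitness instruction; is a franchise of a national chain → Fitness Studio Registration required.
[R8] years in business 8 ≥ 6 → New Business Certificate not required.

Fitness Studio Registration, General Business Permit, General Business Registration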